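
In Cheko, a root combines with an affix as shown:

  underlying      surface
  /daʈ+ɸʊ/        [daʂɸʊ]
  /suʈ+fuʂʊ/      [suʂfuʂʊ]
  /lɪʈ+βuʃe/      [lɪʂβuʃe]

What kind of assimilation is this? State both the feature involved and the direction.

Underlying /ʈ/ is realised as [ʂ] next to /ɸ/; /ɸ/ itself does not change.
The change stop → fricative matches the manner of the following /ɸ/, identifying this as manner assimilation.
Place and voice are unchanged, so the assimilation is partial, not total.
The other alternating forms pattern the same way: /ʈ/ → [ʂ] before /f/ (stop → fricative, matching a fricative); /ʈ/ → [ʂ] before /β/ (stop → fricative, matching a fricative) — only manner changes, and always toward the following segment.
Since the segment that changes precedes the conditioning segment, the assimilation is regressive.

regressive manner assimilation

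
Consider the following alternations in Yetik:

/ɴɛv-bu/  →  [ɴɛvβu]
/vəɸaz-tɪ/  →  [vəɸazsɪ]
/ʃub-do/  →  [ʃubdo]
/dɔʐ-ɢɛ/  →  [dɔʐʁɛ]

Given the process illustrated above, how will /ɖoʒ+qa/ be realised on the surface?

[ɖoʒχa]

The data show progressive manner assimilation: /b/ → [β] after /v/; /t/ → [s] after /z/; /ɢ/ → [ʁ] after /ʐ/. In each pair only manner changes, matching the preceding consonant, while place and voice stay constant.
Nothing changes in [ʃubdo]: there the adjacent consonants already agree in manner (/d/ and /b/ are both stops), so this form is consistent with the same rule.
The rule targets /q/ (voiceless uvular stop), which sits after the trigger /ʒ/ (fricative).
The voiceless uvular fricative is [χ], so /q/ → [χ].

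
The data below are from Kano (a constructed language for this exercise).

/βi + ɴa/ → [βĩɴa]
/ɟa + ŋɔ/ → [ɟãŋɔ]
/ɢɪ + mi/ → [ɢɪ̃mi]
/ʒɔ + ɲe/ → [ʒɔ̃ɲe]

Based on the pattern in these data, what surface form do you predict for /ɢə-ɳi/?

[ɢə̃ɳi]

The data show regressive nasality assimilation (vowel nasalisation): /i/ → [ĩ] before /ɴ/; /a/ → [ã] before /ŋ/; /ɪ/ → [ɪ̃] before /m/; /ɔ/ → [ɔ̃] before /ɲ/ — a vowel is nasalised by an immediately following nasal consonant.
/ə/ sits next to the nasal /ɳ/ and is therefore nasalised to [ə̃].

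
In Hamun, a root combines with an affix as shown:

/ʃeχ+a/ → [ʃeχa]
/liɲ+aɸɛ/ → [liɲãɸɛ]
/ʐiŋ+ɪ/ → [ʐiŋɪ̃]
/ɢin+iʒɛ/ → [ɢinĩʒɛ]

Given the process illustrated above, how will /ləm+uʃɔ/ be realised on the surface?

The data show progressive nasality assimilation (vowel nasalisation): /a/ → [ã] after /ɲ/; /ɪ/ → [ɪ̃] after /ŋ/; /i/ → [ĩ] after /n/ — a vowel is nasalised by an immediately preceding nasal consonant.
No change occurs in [ʃeχa] because the vowel at the boundary is adjacent to an oral consonant, not a nasal (/a/ next to /χ/).
/u/ sits next to the nasal /m/ and is therefore nasalised to [ũ].

[ləmũʃɔ]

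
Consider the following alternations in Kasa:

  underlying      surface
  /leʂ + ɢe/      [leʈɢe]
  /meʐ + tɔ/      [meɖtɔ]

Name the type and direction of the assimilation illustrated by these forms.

regressive manner assimilation

Underlying /ʂ/ is realised as [ʈ] next to /ɢ/; /ɢ/ itself does not change.
/ʂ/ is a fricative while /ɢ/ is a stop; the output [ʈ] is a stop, matching the trigger — so the feature that spreads is manner.
Place and voice are unchanged, so the assimilation is partial, not total.
The other alternating form patterns the same way: /ʐ/ → [ɖ] before /t/ (fricative → stop, matching a stop) — only manner changes, and always toward the following segment.
The trigger is the following segment, so the direction is regressive (anticipatory).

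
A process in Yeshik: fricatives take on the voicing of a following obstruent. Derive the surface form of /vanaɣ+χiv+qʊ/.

[vanaxχifqʊ]

The rule targets /ɣ/ (voiced velar fricative), which sits before the trigger /χ/ (voiceless).
A voiceless velar fricative is [x], so the surface segment is [x].
At the second juncture, /v/ likewise becomes [f] adjacent to /q/.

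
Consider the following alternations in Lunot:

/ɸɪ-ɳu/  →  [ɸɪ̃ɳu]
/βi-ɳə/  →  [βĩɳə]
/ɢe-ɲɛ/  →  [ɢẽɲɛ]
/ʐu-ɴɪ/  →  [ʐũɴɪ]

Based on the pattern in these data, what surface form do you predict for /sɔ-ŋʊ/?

The data show regressive nasality assimilation (vowel nasalisation): /ɪ/ → [ɪ̃] before /ɳ/; /i/ → [ĩ] before /ɳ/; /e/ → [ẽ] before /ɲ/; /u/ → [ũ] before /ɴ/ — a vowel is nasalised by an immediately following nasal consonant.
/ɔ/ sits next to the nasal /ŋ/ and is therefore nasalised to [ɔ̃].

[sɔ̃ŋʊ]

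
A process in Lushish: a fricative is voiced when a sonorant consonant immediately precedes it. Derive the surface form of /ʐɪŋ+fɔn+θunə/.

/f/ is a voiceless labiodental fricative. The preceding trigger /ŋ/ is voiced, so /f/ must become voiced as well.
A voiced labiodental fricative is [v], so the surface segment is [v].
At the second juncture, /θ/ likewise becomes [ð] adjacent to /n/.

[ʐɪŋvɔnðunə]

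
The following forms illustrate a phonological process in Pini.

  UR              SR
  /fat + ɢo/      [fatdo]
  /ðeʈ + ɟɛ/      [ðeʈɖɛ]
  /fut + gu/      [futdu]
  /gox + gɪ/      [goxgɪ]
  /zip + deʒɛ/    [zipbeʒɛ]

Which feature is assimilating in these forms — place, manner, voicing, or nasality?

place

Underlying /ɢ/ is realised as [d] next to /t/; /t/ itself does not change.
/ɢ/ is uvular while /t/ is alveolar; the output [d] is alveolar, matching the trigger — so the feature that spreads is place.
The other alternating forms pattern the same way: /ɟ/ → [ɖ] after /ʈ/ (palatal → retroflex, matching retroflex); /g/ → [d] after /t/ (velar → alveolar, matching alveolar); /d/ → [b] after /p/ (alveolar → bilabial, matching bilabial) — only place changes, and always toward the preceding segment.
No alternation appears in [goxgɪ]: there the adjacent consonants already agree in place (/g/ and /x/ are both velar), so this form is consistent with the same rule.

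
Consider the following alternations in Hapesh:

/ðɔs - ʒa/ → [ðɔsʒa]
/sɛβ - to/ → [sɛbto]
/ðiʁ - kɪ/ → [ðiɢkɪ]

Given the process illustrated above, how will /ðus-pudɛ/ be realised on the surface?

The data show regressive manner assimilation: /β/ → [b] before /t/; /ʁ/ → [ɢ] before /k/. In each pair only manner changes, matching the following consonant, while place and voice stay constant.
Nothing changes in [ðɔsʒa]: there the adjacent consonants already agree in manner (/s/ and /ʒ/ are both fricatives), so this form is consistent with the same rule.
/s/ is a voiceless alveolar fricative. The following trigger /p/ is a stop, so /s/ must become a stop as well.
A voiceless alveolar stop is [t], so the surface segment is [t].

[ðutpudɛ]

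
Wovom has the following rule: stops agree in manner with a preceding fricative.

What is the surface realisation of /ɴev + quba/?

The rule targets /q/ (voiceless uvular stop), which sits after the trigger /v/ (fricative).
The voiceless uvular fricative is [χ], so /q/ → [χ].

[ɴevχuba]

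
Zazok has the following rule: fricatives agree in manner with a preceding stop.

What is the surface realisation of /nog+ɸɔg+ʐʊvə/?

[nogpɔgɖʊvə]

/ɸ/ is a voiceless bilabial fricative. The preceding trigger /g/ is a stop, so /ɸ/ must become a stop as well.
A voiceless bilabial stop is [p], so the surface segment is [p].
At the second juncture, /ʐ/ likewise becomes [ɖ] adjacent to /g/.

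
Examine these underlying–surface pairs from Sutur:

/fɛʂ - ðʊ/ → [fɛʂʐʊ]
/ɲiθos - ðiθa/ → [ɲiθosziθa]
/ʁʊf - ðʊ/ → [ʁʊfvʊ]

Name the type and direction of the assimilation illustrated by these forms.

The segment that alternates is /ð/, which surfaces as [ʐ] when adjacent to /ʂ/.
The change dental → retroflex matches the place of the preceding /ʂ/, identifying this as place assimilation.
Manner and voice are unchanged, so the assimilation is partial, not total.
The same holds elsewhere in the data: /ð/ → [z] after /s/ (dental → alveolar, matching alveolar); /ð/ → [v] after /f/ (dental → labiodental, matching labiodental) — only place changes, and always toward the preceding segment.
The trigger is the preceding segment, so the direction is progressive (perseverative).

progressive place assimilation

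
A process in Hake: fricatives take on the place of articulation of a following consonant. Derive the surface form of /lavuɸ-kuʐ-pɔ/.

/ɸ/ is a voiceless bilabial fricative. The following trigger /k/ is velar, so /ɸ/ must become velar as well.
Changing only its place to velar gives [x] — the voiceless velar fricative.
The same rule applies at the second boundary: /ʐ/ → [β] next to /p/.

[lavuxkuβpɔ]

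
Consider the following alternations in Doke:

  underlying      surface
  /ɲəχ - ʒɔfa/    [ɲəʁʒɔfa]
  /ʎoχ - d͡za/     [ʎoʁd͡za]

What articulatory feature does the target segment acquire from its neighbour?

Underlying /χ/ is realised as [ʁ] next to /ʒ/; /ʒ/ itself does not change.
The change voiceless → voiced matches the voicing of the following /ʒ/, identifying this as voicing assimilation.
The other alternating form patterns the same way: /χ/ → [ʁ] before /d͡z/ (voiceless → voiced, matching voiced) — only voicing changes, and always toward the following segment.

voicing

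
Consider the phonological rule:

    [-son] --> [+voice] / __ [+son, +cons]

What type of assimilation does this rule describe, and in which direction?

regressive voicing assimilation

The target ([-son], obstruents) acquires [+voice] next to a sonorant consonant ([+son, +cons]) — it takes on the voicing of its neighbour, so the feature that spreads is voicing.
Since the environment is written after the underscore, the trigger follows the target; the direction is regressive.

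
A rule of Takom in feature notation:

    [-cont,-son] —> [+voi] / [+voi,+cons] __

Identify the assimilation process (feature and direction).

The structural change is [+voi], and the conditioning segment [+voi,+cons] (a voiced consonant) is itself voiced, so the target comes to share the voicing of its neighbour — voicing assimilation.
Since the environment is written before the underscore, the trigger precedes the target; the direction is progressive.

progressive voicing assimilation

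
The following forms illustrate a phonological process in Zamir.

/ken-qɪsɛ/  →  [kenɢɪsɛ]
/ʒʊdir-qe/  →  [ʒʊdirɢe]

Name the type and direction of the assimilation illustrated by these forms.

progressive voicing assimilation

The segment that alternates is /q/, which surfaces as [ɢ] when adjacent to /n/.
The change voiceless → voiced matches the voicing of the preceding /n/, identifying this as voicing assimilation.
Place and manner are unchanged, so the assimilation is partial, not total.
Checking the remaining alternation: /q/ → [ɢ] after /r/ (voiceless → voiced, matching voiced) — only voicing changes, and always toward the preceding segment.
Since the segment that changes follows the conditioning segment, the assimilation is progressive.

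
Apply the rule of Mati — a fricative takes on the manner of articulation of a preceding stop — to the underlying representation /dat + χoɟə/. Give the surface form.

The rule targets /χ/ (voiceless uvular fricative), which sits after the trigger /t/ (stop).
Changing only its manner to stop gives [q] — the voiceless uvular stop.

[datqoɟə]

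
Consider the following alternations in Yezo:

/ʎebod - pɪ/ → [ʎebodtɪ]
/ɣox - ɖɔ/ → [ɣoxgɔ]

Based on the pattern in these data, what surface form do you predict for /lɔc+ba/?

[lɔcɟa]

The data show progressive place assimilation: /p/ → [t] after /d/; /ɖ/ → [g] after /x/. In each pair only place changes, matching the preceding consonant, while manner and voice stay constant.
/b/ is a voiced bilabial stop. The preceding trigger /c/ is palatal, so /b/ must become palatal as well.
Changing only its place to palatal gives [ɟ] — the voiced palatal stop.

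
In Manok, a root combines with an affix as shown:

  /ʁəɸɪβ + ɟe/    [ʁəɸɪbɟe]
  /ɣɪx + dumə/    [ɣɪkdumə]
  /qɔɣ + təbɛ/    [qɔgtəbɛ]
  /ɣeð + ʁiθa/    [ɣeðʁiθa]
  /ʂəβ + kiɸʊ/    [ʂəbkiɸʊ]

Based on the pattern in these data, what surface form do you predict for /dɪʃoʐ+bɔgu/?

[dɪʃoɖbɔgu]

The data show regressive manner assimilation: /β/ → [b] before /ɟ/; /x/ → [k] before /d/; /ɣ/ → [g] before /t/; /β/ → [b] before /k/. In each pair only manner changes, matching the following consonant, while place and voice stay constant.
Nothing changes in [ɣeðʁiθa]: there the adjacent consonants already agree in manner (/ð/ and /ʁ/ are both fricatives), so this form is consistent with the same rule.
/ʐ/ is a voiced retroflex fricative. The following trigger /b/ is a stop, so /ʐ/ must become a stop as well.
A voiced retroflex stop is [ɖ], so the surface segment is [ɖ].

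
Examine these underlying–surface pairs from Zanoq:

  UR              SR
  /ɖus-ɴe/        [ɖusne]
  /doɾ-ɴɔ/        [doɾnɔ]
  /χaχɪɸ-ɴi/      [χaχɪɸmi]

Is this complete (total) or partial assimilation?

The segment that alternates is /ɴ/, which surfaces as [n] when adjacent to /s/.
The change uvular → alveolar matches the place of the preceding /s/, identifying this as place assimilation.
Manner and voice are unchanged, so the assimilation is partial, not total.
Checking the remaining alternations: /ɴ/ → [n] after /ɾ/ (uvular → alveolar, matching alveolar); /ɴ/ → [m] after /ɸ/ (uvular → bilabial, matching bilabial) — only place changes, and always toward the preceding segment.

partial assimilation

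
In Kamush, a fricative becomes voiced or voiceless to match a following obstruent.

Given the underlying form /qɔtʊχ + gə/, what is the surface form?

The rule targets /χ/ (voiceless uvular fricative), which sits before the trigger /g/ (voiced).
Changing only its voicing to voiced gives [ʁ] — the voiced uvular fricative.

[qɔtʊʁgə]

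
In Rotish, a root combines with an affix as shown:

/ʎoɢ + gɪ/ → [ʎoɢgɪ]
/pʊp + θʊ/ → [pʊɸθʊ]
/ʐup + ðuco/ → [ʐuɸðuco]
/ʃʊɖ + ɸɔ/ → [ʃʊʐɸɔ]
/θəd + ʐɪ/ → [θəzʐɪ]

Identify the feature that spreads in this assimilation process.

manner

Comparing underlying and surface forms, /p/ → [ɸ] is the alternation; the neighbouring /θ/ is constant.
/p/ is a stop while /θ/ is a fricative; the output [ɸ] is a fricative, matching the trigger — so the feature that spreads is manner.
Checking the remaining alternations: /p/ → [ɸ] before /ð/ (stop → fricative, matching a fricative); /ɖ/ → [ʐ] before /ɸ/ (stop → fricative, matching a fricative); /d/ → [z] before /ʐ/ (stop → fricative, matching a fricative) — only manner changes, and always toward the following segment.
No alternation appears in [ʎoɢgɪ]: there the adjacent consonants already agree in manner (/ɢ/ and /g/ are both stops), so this form is consistent with the same rule.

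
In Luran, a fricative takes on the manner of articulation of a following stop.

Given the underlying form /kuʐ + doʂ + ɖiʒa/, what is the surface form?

[kuɖdoʈɖiʒa]

/ʐ/ is a voiced retroflex fricative. The following trigger /d/ is a stop, so /ʐ/ must become a stop as well.
A voiced retroflex stop is [ɖ], so the surface segment is [ɖ].
At the second juncture, /ʂ/ likewise becomes [ʈ] adjacent to /ɖ/.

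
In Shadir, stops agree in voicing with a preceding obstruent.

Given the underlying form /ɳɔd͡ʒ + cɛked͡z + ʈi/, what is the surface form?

/c/ is a voiceless palatal stop. The preceding trigger /d͡ʒ/ is voiced, so /c/ must become voiced as well.
Changing only its voicing to voiced gives [ɟ] — the voiced palatal stop.
The same rule applies at the second boundary: /ʈ/ → [ɖ] next to /d͡z/.

[ɳɔd͡ʒɟɛked͡zɖi]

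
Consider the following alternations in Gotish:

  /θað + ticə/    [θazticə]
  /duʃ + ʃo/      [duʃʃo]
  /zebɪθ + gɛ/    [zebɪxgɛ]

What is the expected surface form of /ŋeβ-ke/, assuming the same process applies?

[ŋeɣke]

The data show regressive place assimilation: /ð/ → [z] before /t/; /θ/ → [x] before /g/. In each pair only place changes, matching the following consonant, while manner and voice stay constant.
No alternation appears in [duʃʃo]: there the adjacent consonants already agree in place (/ʃ/ and /ʃ/ are both postalveolar), so this form is consistent with the same rule.
The rule targets /β/ (voiced bilabial fricative), which sits before the trigger /k/ (velar).
The voiced velar fricative is [ɣ], so /β/ → [ɣ].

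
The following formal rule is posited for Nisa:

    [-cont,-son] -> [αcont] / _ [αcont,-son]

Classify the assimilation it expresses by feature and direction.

The rule copies [cont] (continuancy) from the environment onto the target stops; since [±cont] encodes the stop/fricative manner contrast, the assimilating dimension is manner.
The conditioning segment sits to the right of the focus bar, meaning the trigger follows the segment that changes — regressive assimilation.

regressive manner assimilation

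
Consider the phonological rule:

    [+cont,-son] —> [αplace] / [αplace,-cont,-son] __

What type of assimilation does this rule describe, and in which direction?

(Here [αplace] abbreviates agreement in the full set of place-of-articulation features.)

progressive place assimilation

The shared variable α links the value of the place features (abbreviated [place]) on the target to the same value on the neighbouring segment, so place is the feature that assimilates.
Since the environment is written before the underscore, the trigger precedes the target; the direction is progressive.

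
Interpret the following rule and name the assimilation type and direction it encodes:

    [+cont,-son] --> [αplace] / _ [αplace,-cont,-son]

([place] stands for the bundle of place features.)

regressive place assimilation

The rule copies the place features (abbreviated [place]) from the environment onto the target, so the assimilating feature is place.
Since the environment is written after the underscore, the trigger follows the target; the direction is regressive.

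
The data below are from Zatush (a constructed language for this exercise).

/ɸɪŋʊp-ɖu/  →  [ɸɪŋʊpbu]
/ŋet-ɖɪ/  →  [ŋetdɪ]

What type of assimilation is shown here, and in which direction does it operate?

progressive place assimilation

The segment that alternates is /ɖ/, which surfaces as [b] when adjacent to /p/.
The change retroflex → bilabial matches the place of the preceding /p/, identifying this as place assimilation.
Manner and voice are unchanged, so the assimilation is partial, not total.
Checking the remaining alternation: /ɖ/ → [d] after /t/ (retroflex → alveolar, matching alveolar) — only place changes, and always toward the preceding segment.
The trigger is the preceding segment, so the direction is progressive (perseverative).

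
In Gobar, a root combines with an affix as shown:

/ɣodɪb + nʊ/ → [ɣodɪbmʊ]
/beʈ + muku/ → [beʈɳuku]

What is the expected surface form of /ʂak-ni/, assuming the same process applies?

[ʂakŋi]

The data show progressive place assimilation: /n/ → [m] after /b/; /m/ → [ɳ] after /ʈ/. In each pair only place changes, matching the preceding consonant, while manner and voice stay constant.
/n/ is a voiced alveolar nasal. The preceding trigger /k/ is velar, so /n/ must become velar as well.
The voiced velar nasal is [ŋ], so /n/ → [ŋ].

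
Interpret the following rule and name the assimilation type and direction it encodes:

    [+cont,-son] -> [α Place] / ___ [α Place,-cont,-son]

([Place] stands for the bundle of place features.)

regressive place assimilation

The shared variable α links the value of the place features (abbreviated [Place]) on the target to the same value on the neighbouring segment, so place is the feature that assimilates.
The conditioning segment sits to the right of the focus bar, meaning the trigger follows the segment that changes — regressive assimilation.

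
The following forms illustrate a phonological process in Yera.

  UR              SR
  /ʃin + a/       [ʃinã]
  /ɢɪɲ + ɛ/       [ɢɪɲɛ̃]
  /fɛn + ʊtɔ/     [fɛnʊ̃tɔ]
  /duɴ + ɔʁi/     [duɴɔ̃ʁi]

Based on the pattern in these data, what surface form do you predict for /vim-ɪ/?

The data show progressive nasality assimilation (vowel nasalisation): /a/ → [ã] after /n/; /ɛ/ → [ɛ̃] after /ɲ/; /ʊ/ → [ʊ̃] after /n/; /ɔ/ → [ɔ̃] after /ɴ/ — a vowel is nasalised by an immediately preceding nasal consonant.
The vowel /ɪ/ is adjacent to the preceding nasal /m/, so it acquires [+nasal] and surfaces as [ɪ̃].

[vimɪ̃]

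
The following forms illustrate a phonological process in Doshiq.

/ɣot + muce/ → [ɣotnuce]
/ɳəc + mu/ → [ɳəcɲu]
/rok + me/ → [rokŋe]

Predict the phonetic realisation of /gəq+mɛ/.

[gəqɴɛ]

The data show progressive place assimilation: /m/ → [n] after /t/; /m/ → [ɲ] after /c/; /m/ → [ŋ] after /k/. In each pair only place changes, matching the preceding consonant, while manner and voice stay constant.
The rule targets /m/ (voiced bilabial nasal), which sits after the trigger /q/ (uvular).
Changing only its place to uvular gives [ɴ] — the voiced uvular nasal.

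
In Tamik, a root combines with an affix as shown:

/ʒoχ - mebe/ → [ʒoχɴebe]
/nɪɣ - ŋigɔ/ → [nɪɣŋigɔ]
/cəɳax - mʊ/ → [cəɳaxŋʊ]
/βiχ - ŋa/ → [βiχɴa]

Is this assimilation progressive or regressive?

progressive

The segment that alternates is /m/, which surfaces as [ɴ] when adjacent to /χ/.
The change bilabial → uvular matches the place of the preceding /χ/, identifying this as place assimilation.
The other alternating forms pattern the same way: /m/ → [ŋ] after /x/ (bilabial → velar, matching velar); /ŋ/ → [ɴ] after /χ/ (velar → uvular, matching uvular) — only place changes, and always toward the preceding segment.
Nothing changes in [nɪɣŋigɔ]: there the adjacent consonants already agree in place (/ŋ/ and /ɣ/ are both velar), so this form is consistent with the same rule.
Since the segment that changes follows the conditioning segment, the assimilation is progressive.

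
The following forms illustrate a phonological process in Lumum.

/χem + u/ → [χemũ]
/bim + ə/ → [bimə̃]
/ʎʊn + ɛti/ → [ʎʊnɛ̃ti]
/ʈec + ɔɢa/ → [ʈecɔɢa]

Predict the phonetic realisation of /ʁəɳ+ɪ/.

The data show progressive nasality assimilation (vowel nasalisation): /u/ → [ũ] after /m/; /ə/ → [ə̃] after /m/; /ɛ/ → [ɛ̃] after /n/ — a vowel is nasalised by an immediately preceding nasal consonant.
No change occurs in [ʈecɔɢa] because the vowel at the boundary is adjacent to an oral consonant, not a nasal (/ɔ/ next to /c/).
/ɪ/ sits next to the nasal /ɳ/ and is therefore nasalised to [ɪ̃].

[ʁəɳɪ̃]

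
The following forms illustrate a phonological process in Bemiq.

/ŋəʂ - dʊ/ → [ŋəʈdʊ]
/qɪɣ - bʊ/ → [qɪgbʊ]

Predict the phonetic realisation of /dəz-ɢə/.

[dədɢə]

The data show regressive manner assimilation: /ʂ/ → [ʈ] before /d/; /ɣ/ → [g] before /b/. In each pair only manner changes, matching the following consonant, while place and voice stay constant.
/z/ is a voiced alveolar fricative. The following trigger /ɢ/ is a stop, so /z/ must become a stop as well.
A voiced alveolar stop is [d], so the surface segment is [d].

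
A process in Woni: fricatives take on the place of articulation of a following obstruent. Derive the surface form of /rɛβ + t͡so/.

[rɛzt͡so]

/β/ is a voiced bilabial fricative. The following trigger /t͡s/ is alveolar, so /β/ must become alveolar as well.
Changing only its place to alveolar gives [z] — the voiced alveolar fricative.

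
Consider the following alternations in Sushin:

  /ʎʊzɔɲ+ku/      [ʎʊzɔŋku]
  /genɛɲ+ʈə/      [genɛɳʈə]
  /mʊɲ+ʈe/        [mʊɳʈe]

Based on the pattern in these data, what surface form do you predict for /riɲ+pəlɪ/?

[rimpəlɪ]

The data show regressive place assimilation: /ɲ/ → [ŋ] before /k/; /ɲ/ → [ɳ] before /ʈ/. In each pair only place changes, matching the following consonant, while manner and voice stay constant.
The rule targets /ɲ/ (voiced palatal nasal), which sits before the trigger /p/ (bilabial).
A voiced bilabial nasal is [m], so the surface segment is [m].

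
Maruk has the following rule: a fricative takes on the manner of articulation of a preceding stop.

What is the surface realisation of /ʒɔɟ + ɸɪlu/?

/ɸ/ is a voiceless bilabial fricative. The preceding trigger /ɟ/ is a stop, so /ɸ/ must become a stop as well.
The voiceless bilabial stop is [p], so /ɸ/ → [p].

[ʒɔɟpɪlu]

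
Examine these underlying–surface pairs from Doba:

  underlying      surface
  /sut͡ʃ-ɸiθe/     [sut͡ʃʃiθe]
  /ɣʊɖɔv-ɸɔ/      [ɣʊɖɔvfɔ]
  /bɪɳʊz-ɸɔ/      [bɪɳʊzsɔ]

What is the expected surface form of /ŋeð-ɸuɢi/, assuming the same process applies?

The data show progressive place assimilation: /ɸ/ → [ʃ] after /t͡ʃ/; /ɸ/ → [f] after /v/; /ɸ/ → [s] after /z/. In each pair only place changes, matching the preceding consonant, while manner and voice stay constant.
/ɸ/ is a voiceless bilabial fricative. The preceding trigger /ð/ is dental, so /ɸ/ must become dental as well.
A voiceless dental fricative is [θ], so the surface segment is [θ].

[ŋeðθuɢi]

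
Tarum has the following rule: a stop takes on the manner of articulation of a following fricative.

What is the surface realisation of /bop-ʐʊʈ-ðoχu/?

The rule targets /p/ (voiceless bilabial stop), which sits before the trigger /ʐ/ (fricative).
Changing only its manner to fricative gives [ɸ] — the voiceless bilabial fricative.
The same rule applies at the second boundary: /ʈ/ → [ʂ] next to /ð/.

[boɸʐʊʂðoχu]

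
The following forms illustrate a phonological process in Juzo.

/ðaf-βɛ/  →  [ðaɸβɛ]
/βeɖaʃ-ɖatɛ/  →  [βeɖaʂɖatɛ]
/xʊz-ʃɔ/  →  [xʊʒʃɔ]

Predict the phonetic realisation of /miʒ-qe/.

[miʁqe]

The data show regressive place assimilation: /f/ → [ɸ] before /β/; /ʃ/ → [ʂ] before /ɖ/; /z/ → [ʒ] before /ʃ/. In each pair only place changes, matching the following consonant, while manner and voice stay constant.
/ʒ/ is a voiced postalveolar fricative. The following trigger /q/ is uvular, so /ʒ/ must become uvular as well.
A voiced uvular fricative is [ʁ], so the surface segment is [ʁ].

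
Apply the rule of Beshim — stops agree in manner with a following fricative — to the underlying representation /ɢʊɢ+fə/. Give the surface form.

[ɢʊʁfə]

The rule targets /ɢ/ (voiced uvular stop), which sits before the trigger /f/ (fricative).
A voiced uvular fricative is [ʁ], so the surface segment is [ʁ].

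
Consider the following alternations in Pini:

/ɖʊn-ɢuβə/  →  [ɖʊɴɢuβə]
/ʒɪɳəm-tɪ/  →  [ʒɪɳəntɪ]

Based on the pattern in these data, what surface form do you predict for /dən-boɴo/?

The data show regressive place assimilation: /n/ → [ɴ] before /ɢ/; /m/ → [n] before /t/. In each pair only place changes, matching the following consonant, while manner and voice stay constant.
/n/ is a voiced alveolar nasal. The following trigger /b/ is bilabial, so /n/ must become bilabial as well.
The voiced bilabial nasal is [m], so /n/ → [m].

[dəmboɴo]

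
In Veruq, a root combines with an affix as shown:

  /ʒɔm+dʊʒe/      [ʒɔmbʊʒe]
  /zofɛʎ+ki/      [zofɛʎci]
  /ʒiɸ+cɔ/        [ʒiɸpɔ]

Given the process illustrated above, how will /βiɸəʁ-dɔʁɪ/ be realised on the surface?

[βiɸəʁɢɔʁɪ]

The data show progressive place assimilation: /d/ → [b] after /m/; /k/ → [c] after /ʎ/; /c/ → [p] after /ɸ/. In each pair only place changes, matching the preceding consonant, while manner and voice stay constant.
The rule targets /d/ (voiced alveolar stop), which sits after the trigger /ʁ/ (uvular).
The voiced uvular stop is [ɢ], so /d/ → [ɢ].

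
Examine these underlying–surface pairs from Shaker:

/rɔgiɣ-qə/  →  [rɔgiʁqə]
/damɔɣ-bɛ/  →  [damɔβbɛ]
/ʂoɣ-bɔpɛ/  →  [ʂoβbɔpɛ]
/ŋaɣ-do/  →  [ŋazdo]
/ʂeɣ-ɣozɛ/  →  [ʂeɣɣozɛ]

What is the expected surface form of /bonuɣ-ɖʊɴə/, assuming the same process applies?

The data show regressive place assimilation: /ɣ/ → [ʁ] before /q/; /ɣ/ → [β] before /b/; /ɣ/ → [z] before /d/. In each pair only place changes, matching the following consonant, while manner and voice stay constant.
No alternation appears in [ʂeɣɣozɛ]: there the adjacent consonants already agree in place (/ɣ/ and /ɣ/ are both velar), so this form is consistent with the same rule.
/ɣ/ is a voiced velar fricative. The following trigger /ɖ/ is retroflex, so /ɣ/ must become retroflex as well.
A voiced retroflex fricative is [ʐ], so the surface segment is [ʐ].

[bonuʐɖʊɴə]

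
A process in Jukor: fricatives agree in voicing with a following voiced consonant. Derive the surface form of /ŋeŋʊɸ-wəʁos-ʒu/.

[ŋeŋʊβwəʁozʒu]

/ɸ/ is a voiceless bilabial fricative. The following trigger /w/ is voiced, so /ɸ/ must become voiced as well.
A voiced bilabial fricative is [β], so the surface segment is [β].
At the second juncture, /s/ likewise becomes [z] adjacent to /ʒ/.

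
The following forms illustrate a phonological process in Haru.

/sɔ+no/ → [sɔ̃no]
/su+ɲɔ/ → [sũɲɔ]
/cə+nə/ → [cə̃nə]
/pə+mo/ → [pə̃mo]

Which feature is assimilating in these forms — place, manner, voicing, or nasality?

nasality

The vowel /ɔ/ surfaces as nasalised [ɔ̃] next to the following nasal /n/ — it has acquired the [+nasal] feature of its neighbour.
The other forms show the same pattern: /u/ → [ũ] before /ɲ/; /ə/ → [ə̃] before /n/; /ə/ → [ə̃] before /m/ — each time a vowel is nasalised next to a following nasal.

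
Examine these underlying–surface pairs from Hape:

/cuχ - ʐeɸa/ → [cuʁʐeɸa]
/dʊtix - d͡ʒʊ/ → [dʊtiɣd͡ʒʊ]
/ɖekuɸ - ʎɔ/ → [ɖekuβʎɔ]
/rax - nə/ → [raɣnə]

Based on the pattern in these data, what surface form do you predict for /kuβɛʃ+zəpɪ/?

[kuβɛʒzəpɪ]

The data show regressive voicing assimilation: /χ/ → [ʁ] before /ʐ/; /x/ → [ɣ] before /d͡ʒ/; /ɸ/ → [β] before /ʎ/; /x/ → [ɣ] before /n/. In each pair only voicing changes, matching the following consonant, while place and manner stay constant.
The rule targets /ʃ/ (voiceless postalveolar fricative), which sits before the trigger /z/ (voiced).
A voiced postalveolar fricative is [ʒ], so the surface segment is [ʒ].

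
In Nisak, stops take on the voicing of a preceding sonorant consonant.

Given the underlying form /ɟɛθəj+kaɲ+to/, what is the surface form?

The rule targets /k/ (voiceless velar stop), which sits after the trigger /j/ (voiced).
A voiced velar stop is [g], so the surface segment is [g].
The same rule applies at the second boundary: /t/ → [d] next to /ɲ/.

[ɟɛθəjgaɲdo]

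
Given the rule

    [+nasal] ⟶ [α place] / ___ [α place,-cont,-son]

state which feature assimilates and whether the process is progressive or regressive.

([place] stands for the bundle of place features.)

The shared variable α links the value of the place features (abbreviated [place]) on the target to the same value on the neighbouring segment, so place is the feature that assimilates.
The conditioning segment sits to the right of the focus bar, meaning the trigger follows the segment that changes — regressive assimilation.

regressive place assimilation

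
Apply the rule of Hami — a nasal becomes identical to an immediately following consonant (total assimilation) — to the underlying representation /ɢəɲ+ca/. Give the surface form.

/ɲ/ is the segment targeted by the rule; it sits immediately before /c/, so it assimilates completely and surfaces as [c].

[ɢəcca]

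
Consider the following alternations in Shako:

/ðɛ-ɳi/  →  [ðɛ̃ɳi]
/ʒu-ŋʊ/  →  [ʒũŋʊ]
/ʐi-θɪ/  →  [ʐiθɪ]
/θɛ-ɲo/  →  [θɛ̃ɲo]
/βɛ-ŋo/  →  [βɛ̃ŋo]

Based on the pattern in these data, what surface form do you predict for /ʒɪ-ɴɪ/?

[ʒɪ̃ɴɪ]

The data show regressive nasality assimilation (vowel nasalisation): /ɛ/ → [ɛ̃] before /ɳ/; /u/ → [ũ] before /ŋ/; /ɛ/ → [ɛ̃] before /ɲ/; /ɛ/ → [ɛ̃] before /ŋ/ — a vowel is nasalised by an immediately following nasal consonant.
No change occurs in [ʐiθɪ] because the vowel at the boundary is adjacent to an oral consonant, not a nasal (/i/ next to /θ/).
The vowel /ɪ/ is adjacent to the following nasal /ɴ/, so it acquires [+nasal] and surfaces as [ɪ̃].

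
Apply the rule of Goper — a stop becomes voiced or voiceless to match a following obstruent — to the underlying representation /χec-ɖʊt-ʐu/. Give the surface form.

[χeɟɖʊdʐu]

The rule targets /c/ (voiceless palatal stop), which sits before the trigger /ɖ/ (voiced).
The voiced palatal stop is [ɟ], so /c/ → [ɟ].
The same rule applies at the second boundary: /t/ → [d] next to /ʐ/.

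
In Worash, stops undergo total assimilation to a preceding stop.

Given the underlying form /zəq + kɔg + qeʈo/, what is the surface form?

[zəqqɔggeʈo]

/k/ is the segment targeted by the rule; it sits immediately after /q/, so it assimilates completely and surfaces as [q].
The same rule applies at the second boundary: /q/ → [g] next to /g/.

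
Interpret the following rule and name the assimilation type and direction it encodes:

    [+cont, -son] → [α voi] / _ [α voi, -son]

regressive voicing assimilation

The rule copies [voi] from the environment onto the target, so the assimilating feature is voicing.
The conditioning segment sits to the right of the focus bar, meaning the trigger follows the segment that changes — regressive assimilation.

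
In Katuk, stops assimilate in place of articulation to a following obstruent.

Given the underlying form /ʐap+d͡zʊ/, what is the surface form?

The rule targets /p/ (voiceless bilabial stop), which sits before the trigger /d͡z/ (alveolar).
A voiceless alveolar stop is [t], so the surface segment is [t].

[ʐatd͡zʊ]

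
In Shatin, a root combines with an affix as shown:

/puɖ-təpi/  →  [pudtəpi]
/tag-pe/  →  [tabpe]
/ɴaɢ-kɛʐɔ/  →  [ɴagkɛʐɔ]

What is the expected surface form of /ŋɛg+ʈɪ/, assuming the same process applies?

The data show regressive place assimilation: /ɖ/ → [d] before /t/; /g/ → [b] before /p/; /ɢ/ → [g] before /k/. In each pair only place changes, matching the following consonant, while manner and voice stay constant.
The rule targets /g/ (voiced velar stop), which sits before the trigger /ʈ/ (retroflex).
A voiced retroflex stop is [ɖ], so the surface segment is [ɖ].

[ŋɛɖʈɪ]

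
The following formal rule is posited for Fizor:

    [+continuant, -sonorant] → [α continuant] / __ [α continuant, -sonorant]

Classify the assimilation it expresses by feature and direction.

regressive manner assimilation

The rule copies [continuant] (continuancy) from the environment onto the target fricatives; since [±continuant] encodes the stop/fricative manner contrast, the assimilating dimension is manner.
The conditioning segment sits to the right of the focus bar, meaning the trigger follows the segment that changes — regressive assimilation.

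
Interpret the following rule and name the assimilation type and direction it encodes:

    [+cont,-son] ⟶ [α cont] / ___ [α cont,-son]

regressive manner assimilation

The shared variable α links the value of [cont] on the target to that of the neighbouring obstruent. [cont] distinguishes stops from fricatives — a manner-of-articulation feature — so this is manner assimilation.
Since the environment is written after the underscore, the trigger follows the target; the direction is regressive.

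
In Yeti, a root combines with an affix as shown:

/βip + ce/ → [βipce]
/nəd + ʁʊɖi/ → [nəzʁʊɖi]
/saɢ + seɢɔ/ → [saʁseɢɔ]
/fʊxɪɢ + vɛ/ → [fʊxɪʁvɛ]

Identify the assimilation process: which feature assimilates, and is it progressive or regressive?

regressive manner assimilation

The segment that alternates is /d/, which surfaces as [z] when adjacent to /ʁ/.
/d/ is a stop while /ʁ/ is a fricative; the output [z] is a fricative, matching the trigger — so the feature that spreads is manner.
Place and voice are unchanged, so the assimilation is partial, not total.
Checking the remaining alternations: /ɢ/ → [ʁ] before /s/ (stop → fricative, matching a fricative); /ɢ/ → [ʁ] before /v/ (stop → fricative, matching a fricative) — only manner changes, and always toward the following segment.
No alternation appears in [βipce]: there the adjacent consonants already agree in manner (/p/ and /c/ are both stops), so this form is consistent with the same rule.
Since the segment that changes precedes the conditioning segment, the assimilation is regressive.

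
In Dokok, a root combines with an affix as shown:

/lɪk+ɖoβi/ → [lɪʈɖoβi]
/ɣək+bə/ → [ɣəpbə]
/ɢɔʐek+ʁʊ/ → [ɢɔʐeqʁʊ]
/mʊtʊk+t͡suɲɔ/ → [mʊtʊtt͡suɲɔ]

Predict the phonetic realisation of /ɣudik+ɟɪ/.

The data show regressive place assimilation: /k/ → [ʈ] before /ɖ/; /k/ → [p] before /b/; /k/ → [q] before /ʁ/; /k/ → [t] before /t͡s/. In each pair only place changes, matching the following consonant, while manner and voice stay constant.
/k/ is a voiceless velar stop. The following trigger /ɟ/ is palatal, so /k/ must become palatal as well.
A voiceless palatal stop is [c], so the surface segment is [c].

[ɣudicɟɪ]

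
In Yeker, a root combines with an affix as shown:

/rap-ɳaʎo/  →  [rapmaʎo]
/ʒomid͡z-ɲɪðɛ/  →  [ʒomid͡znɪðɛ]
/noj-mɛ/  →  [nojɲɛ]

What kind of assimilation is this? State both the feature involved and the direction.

Underlying /ɳ/ is realised as [m] next to /p/; /p/ itself does not change.
/ɳ/ is retroflex while /p/ is bilabial; the output [m] is bilabial, matching the trigger — so the feature that spreads is place.
Manner and voice are unchanged, so the assimilation is partial, not total.
The other alternating forms pattern the same way: /ɲ/ → [n] after /d͡z/ (palatal → alveolar, matching alveolar); /m/ → [ɲ] after /j/ (bilabial → palatal, matching palatal) — only place changes, and always toward the preceding segment.
The trigger is the preceding segment, so the direction is progressive (perseverative).

progressive place assimilation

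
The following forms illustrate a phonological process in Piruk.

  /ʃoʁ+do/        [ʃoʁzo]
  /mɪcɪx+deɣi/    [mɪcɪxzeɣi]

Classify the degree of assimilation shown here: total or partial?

Underlying /d/ is realised as [z] next to /ʁ/; /ʁ/ itself does not change.
/d/ is a stop while /ʁ/ is a fricative; the output [z] is a fricative, matching the trigger — so the feature that spreads is manner.
Place and voice are unchanged, so the assimilation is partial, not total.
Checking the remaining alternation: /d/ → [z] after /x/ (stop → fricative, matching a fricative) — only manner changes, and always toward the preceding segment.

partial assimilation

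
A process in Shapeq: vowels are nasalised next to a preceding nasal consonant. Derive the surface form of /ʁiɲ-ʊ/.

The vowel /ʊ/ is adjacent to the preceding nasal /ɲ/, so it acquires [+nasal] and surfaces as [ʊ̃].

[ʁiɲʊ̃]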